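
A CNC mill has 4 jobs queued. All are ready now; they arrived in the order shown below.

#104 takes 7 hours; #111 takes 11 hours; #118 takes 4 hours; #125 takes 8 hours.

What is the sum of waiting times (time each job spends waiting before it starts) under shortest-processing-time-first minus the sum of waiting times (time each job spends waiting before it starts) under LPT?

-22

SPT (increasing processing time): #118 #104 #125 #111.
#118: waits 0, runs 0→4
#104: waits 4, runs 4→11
#125: waits 11, runs 11→19
#111: waits 19, runs 19→30
Sum = 0+4+11+19 = 34.
LPT (decreasing processing time): #111 #125 #104 #118.
#111: waits 0, runs 0→11
#125: waits 11, runs 11→19
#104: waits 19, runs 19→26
#118: waits 26, runs 26→30
Sum = 0+11+19+26 = 56.
Difference = 34 − 56 = -22.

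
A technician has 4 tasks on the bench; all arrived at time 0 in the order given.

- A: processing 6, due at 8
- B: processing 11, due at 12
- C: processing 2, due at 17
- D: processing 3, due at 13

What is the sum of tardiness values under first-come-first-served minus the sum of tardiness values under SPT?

FIFO (arrival order): A B C D.
A: 0→6, due 8, tardiness 0
B: 6→17, due 12, tardiness 5
C: 17→19, due 17, tardiness 2
D: 19→22, due 13, tardiness 9
Sum = 0+5+2+9 = 16.
SPT (increasing processing time): C D A B.
C: 0→2, due 17, tardiness 0
D: 2→5, due 13, tardiness 0
A: 5→11, due 8, tardiness 3
B: 11→22, due 12, tardiness 10
Sum = 0+0+3+10 = 13.
Difference = 16 − 13 = 3.

3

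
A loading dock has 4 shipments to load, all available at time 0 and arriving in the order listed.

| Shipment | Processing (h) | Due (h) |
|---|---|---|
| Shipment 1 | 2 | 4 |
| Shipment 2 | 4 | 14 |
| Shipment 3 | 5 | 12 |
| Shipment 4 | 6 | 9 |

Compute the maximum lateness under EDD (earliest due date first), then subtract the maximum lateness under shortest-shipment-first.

-5

EDD (increasing due date): Shipment 1 Shipment 4 Shipment 3 Shipment 2.
Shipment 1: 0→2, due 4, lateness -2
Shipment 4: 2→8, due 9, lateness -1
Shipment 3: 8→13, due 12, lateness 1
Shipment 2: 13→17, due 14, lateness 3
Maximum = 3.
SPT (increasing processing time): Shipment 1 Shipment 2 Shipment 3 Shipment 4.
Shipment 1: 0→2, due 4, lateness -2
Shipment 2: 2→6, due 14, lateness -8
Shipment 3: 6→11, due 12, lateness -1
Shipment 4: 11→17, due 9, lateness 8
Maximum = 8.
Difference = 3 − 8 = -5.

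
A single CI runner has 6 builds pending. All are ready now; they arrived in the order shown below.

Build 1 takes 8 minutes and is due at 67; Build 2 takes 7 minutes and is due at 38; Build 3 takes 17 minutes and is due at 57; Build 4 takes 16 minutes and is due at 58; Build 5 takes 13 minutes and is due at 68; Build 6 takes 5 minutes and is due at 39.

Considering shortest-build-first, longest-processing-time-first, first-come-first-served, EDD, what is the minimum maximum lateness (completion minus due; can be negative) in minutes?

SPT (increasing processing time): Build 6 Build 2 Build 1 Build 5 Build 4 Build 3.
Build 6: 0→5, due 39, lateness -34
Build 2: 5→12, due 38, lateness -26
Build 1: 12→20, due 67, lateness -47
Build 5: 20→33, due 68, lateness -35
Build 4: 33→49, due 58, lateness -9
Build 3: 49→66, due 57, lateness 9
Maximum = 9.
LPT (decreasing processing time): Build 3 Build 4 Build 5 Build 1 Build 2 Build 6.
Build 3: 0→17, due 57, lateness -40
Build 4: 17→33, due 58, lateness -25
Build 5: 33→46, due 68, lateness -22
Build 1: 46→54, due 67, lateness -13
Build 2: 54→61, due 38, lateness 23
Build 6: 61→66, due 39, lateness 27
Maximum = 27.
FIFO (arrival order): Build 1 Build 2 Build 3 Build 4 Build 5 Build 6.
Build 1: 0→8, due 67, lateness -59
Build 2: 8→15, due 38, lateness -23
Build 3: 15→32, due 57, lateness -25
Build 4: 32→48, due 58, lateness -10
Build 5: 48→61, due 68, lateness -7
Build 6: 61→66, due 39, lateness 27
Maximum = 27.
EDD (increasing due date): Build 2 Build 6 Build 3 Build 4 Build 1 Build 5.
Build 2: 0→7, due 38, lateness -31
Build 6: 7→12, due 39, lateness -27
Build 3: 12→29, due 57, lateness -28
Build 4: 29→45, due 58, lateness -13
Build 1: 45→53, due 67, lateness -14
Build 5: 53→66, due 68, lateness -2
Maximum = -2.
SPT 9, LPT 27, FIFO 27, EDD -2 → minimum -2.

-2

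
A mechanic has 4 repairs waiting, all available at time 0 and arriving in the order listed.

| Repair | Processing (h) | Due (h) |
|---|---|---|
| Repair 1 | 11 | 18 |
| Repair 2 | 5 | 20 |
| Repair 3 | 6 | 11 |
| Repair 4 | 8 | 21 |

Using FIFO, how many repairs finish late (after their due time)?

2

FIFO (arrival order): Repair 1 Repair 2 Repair 3 Repair 4.
Repair 1: 0→11, due 18, tardiness 0
Repair 2: 11→16, due 20, tardiness 0
Repair 3: 16→22, due 11, tardiness 11
Repair 4: 22→30, due 21, tardiness 9
Late repairs: 2.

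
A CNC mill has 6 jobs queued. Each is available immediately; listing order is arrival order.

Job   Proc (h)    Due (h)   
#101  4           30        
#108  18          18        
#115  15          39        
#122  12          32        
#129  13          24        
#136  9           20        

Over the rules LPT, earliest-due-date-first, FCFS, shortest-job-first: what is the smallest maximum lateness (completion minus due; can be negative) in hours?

LPT (decreasing processing time): #108 #115 #129 #122 #136 #101.
#108: 0→18, due 18, lateness 0
#115: 18→33, due 39, lateness -6
#129: 33→46, due 24, lateness 22
#122: 46→58, due 32, lateness 26
#136: 58→67, due 20, lateness 47
#101: 67→71, due 30, lateness 41
Maximum = 47.
EDD (increasing due date): #108 #136 #129 #101 #122 #115.
#108: 0→18, due 18, lateness 0
#136: 18→27, due 20, lateness 7
#129: 27→40, due 24, lateness 16
#101: 40→44, due 30, lateness 14
#122: 44→56, due 32, lateness 24
#115: 56→71, due 39, lateness 32
Maximum = 32.
FIFO (arrival order): #101 #108 #115 #122 #129 #136.
#101: 0→4, due 30, lateness -26
#108: 4→22, due 18, lateness 4
#115: 22→37, due 39, lateness -2
#122: 37→49, due 32, lateness 17
#129: 49→62, due 24, lateness 38
#136: 62→71, due 20, lateness 51
Maximum = 51.
SPT (increasing processing time): #101 #136 #122 #129 #115 #108.
#101: 0→4, due 30, lateness -26
#136: 4→13, due 20, lateness -7
#122: 13→25, due 32, lateness -7
#129: 25→38, due 24, lateness 14
#115: 38→53, due 39, lateness 14
#108: 53→71, due 18, lateness 53
Maximum = 53.
LPT 47, EDD 32, FIFO 51, SPT 53 → minimum 32.

32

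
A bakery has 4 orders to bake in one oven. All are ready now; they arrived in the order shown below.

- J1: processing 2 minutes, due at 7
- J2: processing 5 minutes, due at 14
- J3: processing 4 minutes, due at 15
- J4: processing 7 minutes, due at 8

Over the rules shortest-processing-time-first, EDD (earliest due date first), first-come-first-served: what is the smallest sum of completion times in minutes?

37

SPT (increasing processing time): J1 J3 J2 J4.
J1: 0→2
J3: 2→6
J2: 6→11
J4: 11→18
Sum = 2+6+11+18 = 37.
EDD (increasing due date): J1 J4 J2 J3.
J1: 0→2
J4: 2→9
J2: 9→14
J3: 14→18
Sum = 2+9+14+18 = 43.
FIFO (arrival order): J1 J2 J3 J4.
J1: 0→2
J2: 2→7
J3: 7→11
J4: 11→18
Sum = 2+7+11+18 = 38.
SPT 37, EDD 43, FIFO 38 → minimum 37.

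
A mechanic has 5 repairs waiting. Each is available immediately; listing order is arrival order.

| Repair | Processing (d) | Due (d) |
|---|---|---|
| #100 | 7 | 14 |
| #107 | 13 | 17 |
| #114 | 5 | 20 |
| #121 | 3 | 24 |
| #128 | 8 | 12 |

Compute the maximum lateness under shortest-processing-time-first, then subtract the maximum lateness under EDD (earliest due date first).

SPT (increasing processing time): #121 #114 #100 #128 #107.
#121: 0→3, due 24, lateness -21
#114: 3→8, due 20, lateness -12
#100: 8→15, due 14, lateness 1
#128: 15→23, due 12, lateness 11
#107: 23→36, due 17, lateness 19
Maximum = 19.
EDD (increasing due date): #128 #100 #107 #114 #121.
#128: 0→8, due 12, lateness -4
#100: 8→15, due 14, lateness 1
#107: 15→28, due 17, lateness 11
#114: 28→33, due 20, lateness 13
#121: 33→36, due 24, lateness 12
Maximum = 13.
Difference = 19 − 13 = 6.

6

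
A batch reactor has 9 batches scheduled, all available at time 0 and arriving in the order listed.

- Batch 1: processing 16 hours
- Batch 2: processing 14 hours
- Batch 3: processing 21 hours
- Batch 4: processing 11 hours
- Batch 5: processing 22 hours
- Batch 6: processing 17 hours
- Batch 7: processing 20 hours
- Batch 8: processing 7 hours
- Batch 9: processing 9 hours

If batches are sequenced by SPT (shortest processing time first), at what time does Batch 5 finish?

SPT (increasing processing time): Batch 8 Batch 9 Batch 4 Batch 2 Batch 1 Batch 6 Batch 7 Batch 3 Batch 5.
Batch 8: 0→7
Batch 9: 7→16
Batch 4: 16→27
Batch 2: 27→41
Batch 1: 41→57
Batch 6: 57→74
Batch 7: 74→94
Batch 3: 94→115
Batch 5: 115→137

137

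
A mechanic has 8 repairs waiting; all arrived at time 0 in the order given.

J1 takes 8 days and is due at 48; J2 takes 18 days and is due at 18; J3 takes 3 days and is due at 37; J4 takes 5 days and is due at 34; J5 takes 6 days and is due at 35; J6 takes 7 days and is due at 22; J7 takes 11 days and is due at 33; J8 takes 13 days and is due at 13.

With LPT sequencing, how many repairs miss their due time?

LPT (decreasing processing time): J2 J8 J7 J1 J6 J5 J4 J3.
J2: 0→18, due 18, tardiness 0
J8: 18→31, due 13, tardiness 18
J7: 31→42, due 33, tardiness 9
J1: 42→50, due 48, tardiness 2
J6: 50→57, due 22, tardiness 35
J5: 57→63, due 35, tardiness 28
J4: 63→68, due 34, tardiness 34
J3: 68→71, due 37, tardiness 34
Late repairs: 7.

7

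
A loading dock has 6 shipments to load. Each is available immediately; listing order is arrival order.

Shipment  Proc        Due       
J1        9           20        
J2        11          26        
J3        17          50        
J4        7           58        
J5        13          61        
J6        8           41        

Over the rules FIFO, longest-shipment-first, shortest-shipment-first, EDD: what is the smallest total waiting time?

FIFO (arrival order): J1 J2 J3 J4 J5 J6.
J1: waits 0, runs 0→9
J2: waits 9, runs 9→20
J3: waits 20, runs 20→37
J4: waits 37, runs 37→44
J5: waits 44, runs 44→57
J6: waits 57, runs 57→65
Sum = 0+9+20+37+44+57 = 167.
LPT (decreasing processing time): J3 J5 J2 J1 J6 J4.
J3: waits 0, runs 0→17
J5: waits 17, runs 17→30
J2: waits 30, runs 30→41
J1: waits 41, runs 41→50
J6: waits 50, runs 50→58
J4: waits 58, runs 58→65
Sum = 0+17+30+41+50+58 = 196.
SPT (increasing processing time): J4 J6 J1 J2 J5 J3.
J4: waits 0, runs 0→7
J6: waits 7, runs 7→15
J1: waits 15, runs 15→24
J2: waits 24, runs 24→35
J5: waits 35, runs 35→48
J3: waits 48, runs 48→65
Sum = 0+7+15+24+35+48 = 129.
EDD (increasing due date): J1 J2 J6 J3 J4 J5.
J1: waits 0, runs 0→9
J2: waits 9, runs 9→20
J6: waits 20, runs 20→28
J3: waits 28, runs 28→45
J4: waits 45, runs 45→52
J5: waits 52, runs 52→65
Sum = 0+9+20+28+45+52 = 154.
FIFO 167, LPT 196, SPT 129, EDD 154 → minimum 129.

129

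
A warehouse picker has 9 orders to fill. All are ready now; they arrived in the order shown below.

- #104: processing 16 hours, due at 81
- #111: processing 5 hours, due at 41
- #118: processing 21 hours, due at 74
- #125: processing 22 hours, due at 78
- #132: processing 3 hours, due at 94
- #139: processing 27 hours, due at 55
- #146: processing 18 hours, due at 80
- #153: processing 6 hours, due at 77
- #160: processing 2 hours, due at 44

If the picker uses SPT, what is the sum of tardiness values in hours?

80

SPT (increasing processing time): #160 #132 #111 #153 #104 #146 #118 #125 #139.
#160: 0→2, due 44, tardiness 0
#132: 2→5, due 94, tardiness 0
#111: 5→10, due 41, tardiness 0
#153: 10→16, due 77, tardiness 0
#104: 16→32, due 81, tardiness 0
#146: 32→50, due 80, tardiness 0
#118: 50→71, due 74, tardiness 0
#125: 71→93, due 78, tardiness 15
#139: 93→120, due 55, tardiness 65
Sum = 0+0+0+0+0+0+0+15+65 = 80.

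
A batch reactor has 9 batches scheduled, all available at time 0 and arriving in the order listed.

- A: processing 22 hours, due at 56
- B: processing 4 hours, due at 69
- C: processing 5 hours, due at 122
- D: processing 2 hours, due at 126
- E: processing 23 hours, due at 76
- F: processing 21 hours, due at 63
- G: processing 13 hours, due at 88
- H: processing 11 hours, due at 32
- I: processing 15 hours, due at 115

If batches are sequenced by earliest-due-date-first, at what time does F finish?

54

EDD (increasing due date): H A F B E G I C D.
H: 0→11
A: 11→33
F: 33→54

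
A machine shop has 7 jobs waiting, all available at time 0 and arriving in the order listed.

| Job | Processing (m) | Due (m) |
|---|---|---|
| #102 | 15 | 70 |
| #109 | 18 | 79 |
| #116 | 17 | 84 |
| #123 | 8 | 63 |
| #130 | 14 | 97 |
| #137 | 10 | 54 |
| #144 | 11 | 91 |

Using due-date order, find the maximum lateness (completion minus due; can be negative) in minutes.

EDD (increasing due date): #137 #123 #102 #109 #116 #144 #130.
#137: 0→10, due 54, lateness -44
#123: 10→18, due 63, lateness -45
#102: 18→33, due 70, lateness -37
#109: 33→51, due 79, lateness -28
#116: 51→68, due 84, lateness -16
#144: 68→79, due 91, lateness -12
#130: 79→93, due 97, lateness -4
Maximum = -4.

-4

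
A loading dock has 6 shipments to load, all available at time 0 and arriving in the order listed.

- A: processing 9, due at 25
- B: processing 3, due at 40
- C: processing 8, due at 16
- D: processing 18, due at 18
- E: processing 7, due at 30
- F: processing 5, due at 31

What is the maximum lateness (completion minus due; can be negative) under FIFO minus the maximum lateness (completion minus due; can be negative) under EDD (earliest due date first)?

4

FIFO (arrival order): A B C D E F.
A: 0→9, due 25, lateness -16
B: 9→12, due 40, lateness -28
C: 12→20, due 16, lateness 4
D: 20→38, due 18, lateness 20
E: 38→45, due 30, lateness 15
F: 45→50, due 31, lateness 19
Maximum = 20.
EDD (increasing due date): C D A E F B.
C: 0→8, due 16, lateness -8
D: 8→26, due 18, lateness 8
A: 26→35, due 25, lateness 10
E: 35→42, due 30, lateness 12
F: 42→47, due 31, lateness 16
B: 47→50, due 40, lateness 10
Maximum = 16.
Difference = 20 − 16 = 4.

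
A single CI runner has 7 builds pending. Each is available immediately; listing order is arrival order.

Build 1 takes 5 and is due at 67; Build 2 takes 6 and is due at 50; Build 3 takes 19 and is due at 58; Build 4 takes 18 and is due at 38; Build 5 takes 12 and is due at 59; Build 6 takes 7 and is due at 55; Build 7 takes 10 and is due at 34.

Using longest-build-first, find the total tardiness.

LPT (decreasing processing time): Build 3 Build 4 Build 5 Build 7 Build 6 Build 2 Build 1.
Build 3: 0→19, due 58, tardiness 0
Build 4: 19→37, due 38, tardiness 0
Build 5: 37→49, due 59, tardiness 0
Build 7: 49→59, due 34, tardiness 25
Build 6: 59→66, due 55, tardiness 11
Build 2: 66→72, due 50, tardiness 22
Build 1: 72→77, due 67, tardiness 10
Sum = 0+0+0+25+11+22+10 = 68.

68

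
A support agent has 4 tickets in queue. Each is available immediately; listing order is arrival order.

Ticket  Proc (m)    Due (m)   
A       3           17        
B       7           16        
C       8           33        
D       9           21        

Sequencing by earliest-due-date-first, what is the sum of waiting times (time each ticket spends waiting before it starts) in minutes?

36

EDD (increasing due date): B A D C.
B: waits 0, runs 0→7
A: waits 7, runs 7→10
D: waits 10, runs 10→19
C: waits 19, runs 19→27
Sum = 0+7+10+19 = 36.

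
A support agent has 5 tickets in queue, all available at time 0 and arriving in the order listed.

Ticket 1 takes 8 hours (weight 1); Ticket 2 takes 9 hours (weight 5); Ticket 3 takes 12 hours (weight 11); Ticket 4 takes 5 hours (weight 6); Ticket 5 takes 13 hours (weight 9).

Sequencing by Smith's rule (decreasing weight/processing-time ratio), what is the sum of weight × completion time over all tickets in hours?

WSPT (decreasing weight/processing-time ratio): Ticket 4 Ticket 3 Ticket 5 Ticket 2 Ticket 1.
Ticket 4: finishes 5, weight 6, w·C = 30
Ticket 3: finishes 17, weight 11, w·C = 187
Ticket 5: finishes 30, weight 9, w·C = 270
Ticket 2: finishes 39, weight 5, w·C = 195
Ticket 1: finishes 47, weight 1, w·C = 47
Sum = 30+187+270+195+47 = 729.

729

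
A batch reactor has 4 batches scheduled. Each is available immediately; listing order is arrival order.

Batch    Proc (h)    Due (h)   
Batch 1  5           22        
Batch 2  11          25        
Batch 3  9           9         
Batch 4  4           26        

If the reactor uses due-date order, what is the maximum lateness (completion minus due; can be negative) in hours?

3

EDD (increasing due date): Batch 3 Batch 1 Batch 2 Batch 4.
Batch 3: 0→9, due 9, lateness 0
Batch 1: 9→14, due 22, lateness -8
Batch 2: 14→25, due 25, lateness 0
Batch 4: 25→29, due 26, lateness 3
Maximum = 3.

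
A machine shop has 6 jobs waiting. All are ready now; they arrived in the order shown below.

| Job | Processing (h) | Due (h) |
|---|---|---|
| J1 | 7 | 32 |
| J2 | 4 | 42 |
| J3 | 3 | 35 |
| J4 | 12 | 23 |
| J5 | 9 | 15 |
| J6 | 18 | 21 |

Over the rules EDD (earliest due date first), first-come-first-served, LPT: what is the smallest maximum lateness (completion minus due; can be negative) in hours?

16

EDD (increasing due date): J5 J6 J4 J1 J3 J2.
J5: 0→9, due 15, lateness -6
J6: 9→27, due 21, lateness 6
J4: 27→39, due 23, lateness 16
J1: 39→46, due 32, lateness 14
J3: 46→49, due 35, lateness 14
J2: 49→53, due 42, lateness 11
Maximum = 16.
FIFO (arrival order): J1 J2 J3 J4 J5 J6.
J1: 0→7, due 32, lateness -25
J2: 7→11, due 42, lateness -31
J3: 11→14, due 35, lateness -21
J4: 14→26, due 23, lateness 3
J5: 26→35, due 15, lateness 20
J6: 35→53, due 21, lateness 32
Maximum = 32.
LPT (decreasing processing time): J6 J4 J5 J1 J2 J3.
J6: 0→18, due 21, lateness -3
J4: 18→30, due 23, lateness 7
J5: 30→39, due 15, lateness 24
J1: 39→46, due 32, lateness 14
J2: 46→50, due 42, lateness 8
J3: 50→53, due 35, lateness 18
Maximum = 24.
EDD 16, FIFO 32, LPT 24 → minimum 16.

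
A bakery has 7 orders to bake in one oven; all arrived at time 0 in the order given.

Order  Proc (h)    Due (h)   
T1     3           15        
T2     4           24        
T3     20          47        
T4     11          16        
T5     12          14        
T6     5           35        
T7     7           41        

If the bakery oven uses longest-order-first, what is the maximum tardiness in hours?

47

LPT (decreasing processing time): T3 T5 T4 T7 T6 T2 T1.
T3: 0→20, due 47, tardiness 0
T5: 20→32, due 14, tardiness 18
T4: 32→43, due 16, tardiness 27
T7: 43→50, due 41, tardiness 9
T6: 50→55, due 35, tardiness 20
T2: 55→59, due 24, tardiness 35
T1: 59→62, due 15, tardiness 47
Maximum = 47.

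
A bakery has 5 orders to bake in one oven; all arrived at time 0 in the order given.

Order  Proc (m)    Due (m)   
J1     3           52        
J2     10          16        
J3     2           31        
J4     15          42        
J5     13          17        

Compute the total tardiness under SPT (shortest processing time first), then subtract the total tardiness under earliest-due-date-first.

SPT (increasing processing time): J3 J1 J2 J5 J4.
J3: 0→2, due 31, tardiness 0
J1: 2→5, due 52, tardiness 0
J2: 5→15, due 16, tardiness 0
J5: 15→28, due 17, tardiness 11
J4: 28→43, due 42, tardiness 1
Sum = 0+0+0+11+1 = 12.
EDD (increasing due date): J2 J5 J3 J4 J1.
J2: 0→10, due 16, tardiness 0
J5: 10→23, due 17, tardiness 6
J3: 23→25, due 31, tardiness 0
J4: 25→40, due 42, tardiness 0
J1: 40→43, due 52, tardiness 0
Sum = 0+6+0+0+0 = 6.
Difference = 12 − 6 = 6.

6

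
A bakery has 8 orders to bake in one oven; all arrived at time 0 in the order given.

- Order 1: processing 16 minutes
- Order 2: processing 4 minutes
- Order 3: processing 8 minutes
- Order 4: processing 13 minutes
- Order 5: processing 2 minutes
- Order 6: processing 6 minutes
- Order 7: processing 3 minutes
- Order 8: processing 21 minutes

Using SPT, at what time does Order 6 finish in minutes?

SPT (increasing processing time): Order 5 Order 7 Order 2 Order 6 Order 3 Order 4 Order 1 Order 8.
Order 5: 0→2
Order 7: 2→5
Order 2: 5→9
Order 6: 9→15

15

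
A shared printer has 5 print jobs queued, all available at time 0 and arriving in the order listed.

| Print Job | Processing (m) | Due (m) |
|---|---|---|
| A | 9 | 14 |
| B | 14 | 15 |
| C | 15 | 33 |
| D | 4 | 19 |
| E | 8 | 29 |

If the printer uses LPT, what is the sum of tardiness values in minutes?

86

LPT (decreasing processing time): C B A E D.
C: 0→15, due 33, tardiness 0
B: 15→29, due 15, tardiness 14
A: 29→38, due 14, tardiness 24
E: 38→46, due 29, tardiness 17
D: 46→50, due 19, tardiness 31
Sum = 0+14+24+17+31 = 86.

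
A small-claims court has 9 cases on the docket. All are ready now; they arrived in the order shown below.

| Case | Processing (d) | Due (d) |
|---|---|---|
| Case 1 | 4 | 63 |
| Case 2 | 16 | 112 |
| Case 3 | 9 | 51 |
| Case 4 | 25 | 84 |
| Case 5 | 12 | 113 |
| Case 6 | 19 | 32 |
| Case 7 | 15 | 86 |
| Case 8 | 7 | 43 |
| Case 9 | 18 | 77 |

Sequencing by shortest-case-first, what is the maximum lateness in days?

SPT (increasing processing time): Case 1 Case 8 Case 3 Case 5 Case 7 Case 2 Case 9 Case 6 Case 4.
Case 1: 0→4, due 63, lateness -59
Case 8: 4→11, due 43, lateness -32
Case 3: 11→20, due 51, lateness -31
Case 5: 20→32, due 113, lateness -81
Case 7: 32→47, due 86, lateness -39
Case 2: 47→63, due 112, lateness -49
Case 9: 63→81, due 77, lateness 4
Case 6: 81→100, due 32, lateness 68
Case 4: 100→125, due 84, lateness 41
Maximum = 68.

68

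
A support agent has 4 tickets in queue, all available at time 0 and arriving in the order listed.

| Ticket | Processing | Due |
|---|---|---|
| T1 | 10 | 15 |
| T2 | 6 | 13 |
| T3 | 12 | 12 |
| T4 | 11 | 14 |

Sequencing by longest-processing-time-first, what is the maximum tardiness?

26

LPT (decreasing processing time): T3 T4 T1 T2.
T3: 0→12, due 12, tardiness 0
T4: 12→23, due 14, tardiness 9
T1: 23→33, due 15, tardiness 18
T2: 33→39, due 13, tardiness 26
Maximum = 26.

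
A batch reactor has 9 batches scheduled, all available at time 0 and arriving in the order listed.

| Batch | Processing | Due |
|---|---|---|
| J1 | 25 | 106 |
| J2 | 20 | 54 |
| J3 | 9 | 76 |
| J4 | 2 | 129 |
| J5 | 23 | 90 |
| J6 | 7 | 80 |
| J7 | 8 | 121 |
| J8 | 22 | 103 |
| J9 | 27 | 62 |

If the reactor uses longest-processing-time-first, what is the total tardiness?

LPT (decreasing processing time): J9 J1 J5 J8 J2 J3 J7 J6 J4.
J9: 0→27, due 62, tardiness 0
J1: 27→52, due 106, tardiness 0
J5: 52→75, due 90, tardiness 0
J8: 75→97, due 103, tardiness 0
J2: 97→117, due 54, tardiness 63
J3: 117→126, due 76, tardiness 50
J7: 126→134, due 121, tardiness 13
J6: 134→141, due 80, tardiness 61
J4: 141→143, due 129, tardiness 14
Sum = 0+0+0+0+63+50+13+61+14 = 201.

201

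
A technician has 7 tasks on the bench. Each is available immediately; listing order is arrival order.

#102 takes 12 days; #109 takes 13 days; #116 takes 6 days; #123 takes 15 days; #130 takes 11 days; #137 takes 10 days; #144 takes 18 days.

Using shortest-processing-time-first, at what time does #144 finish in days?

85

SPT (increasing processing time): #116 #137 #130 #102 #109 #123 #144.
#116: 0→6
#137: 6→16
#130: 16→27
#102: 27→39
#109: 39→52
#123: 52→67
#144: 67→85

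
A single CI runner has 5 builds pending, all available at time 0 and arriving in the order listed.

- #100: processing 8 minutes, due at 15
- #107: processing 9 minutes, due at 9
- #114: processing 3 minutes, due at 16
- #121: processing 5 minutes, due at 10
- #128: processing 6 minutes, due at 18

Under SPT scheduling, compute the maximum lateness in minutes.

22

SPT (increasing processing time): #114 #121 #128 #100 #107.
#114: 0→3, due 16, lateness -13
#121: 3→8, due 10, lateness -2
#128: 8→14, due 18, lateness -4
#100: 14→22, due 15, lateness 7
#107: 22→31, due 9, lateness 22
Maximum = 22.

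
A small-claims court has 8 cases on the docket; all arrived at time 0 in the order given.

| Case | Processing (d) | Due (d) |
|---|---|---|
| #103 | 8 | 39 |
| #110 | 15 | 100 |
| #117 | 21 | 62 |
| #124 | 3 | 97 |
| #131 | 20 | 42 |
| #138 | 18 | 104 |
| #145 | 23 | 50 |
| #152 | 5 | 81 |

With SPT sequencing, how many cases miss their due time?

3

SPT (increasing processing time): #124 #152 #103 #110 #138 #131 #117 #145.
#124: 0→3, due 97, tardiness 0
#152: 3→8, due 81, tardiness 0
#103: 8→16, due 39, tardiness 0
#110: 16→31, due 100, tardiness 0
#138: 31→49, due 104, tardiness 0
#131: 49→69, due 42, tardiness 27
#117: 69→90, due 62, tardiness 28
#145: 90→113, due 50, tardiness 63
Late cases: 3.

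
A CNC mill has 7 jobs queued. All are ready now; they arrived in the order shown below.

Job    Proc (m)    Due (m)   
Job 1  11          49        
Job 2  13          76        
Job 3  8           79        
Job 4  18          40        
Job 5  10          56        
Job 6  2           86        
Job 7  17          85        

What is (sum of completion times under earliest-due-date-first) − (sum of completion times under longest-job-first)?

EDD (increasing due date): Job 4 Job 1 Job 5 Job 2 Job 3 Job 7 Job 6.
Job 4: 0→18
Job 1: 18→29
Job 5: 29→39
Job 2: 39→52
Job 3: 52→60
Job 7: 60→77
Job 6: 77→79
Sum = 18+29+39+52+60+77+79 = 354.
LPT (decreasing processing time): Job 4 Job 7 Job 2 Job 1 Job 5 Job 3 Job 6.
Job 4: 0→18
Job 7: 18→35
Job 2: 35→48
Job 1: 48→59
Job 5: 59→69
Job 3: 69→77
Job 6: 77→79
Sum = 18+35+48+59+69+77+79 = 385.
Difference = 354 − 385 = -31.

-31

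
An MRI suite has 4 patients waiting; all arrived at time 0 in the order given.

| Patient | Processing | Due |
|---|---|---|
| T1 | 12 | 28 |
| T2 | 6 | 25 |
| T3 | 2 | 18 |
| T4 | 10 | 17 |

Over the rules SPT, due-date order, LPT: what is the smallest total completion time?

SPT (increasing processing time): T3 T2 T4 T1.
T3: 0→2
T2: 2→8
T4: 8→18
T1: 18→30
Sum = 2+8+18+30 = 58.
EDD (increasing due date): T4 T3 T2 T1.
T4: 0→10
T3: 10→12
T2: 12→18
T1: 18→30
Sum = 10+12+18+30 = 70.
LPT (decreasing processing time): T1 T4 T2 T3.
T1: 0→12
T4: 12→22
T2: 22→28
T3: 28→30
Sum = 12+22+28+30 = 92.
SPT 58, EDD 70, LPT 92 → minimum 58.

58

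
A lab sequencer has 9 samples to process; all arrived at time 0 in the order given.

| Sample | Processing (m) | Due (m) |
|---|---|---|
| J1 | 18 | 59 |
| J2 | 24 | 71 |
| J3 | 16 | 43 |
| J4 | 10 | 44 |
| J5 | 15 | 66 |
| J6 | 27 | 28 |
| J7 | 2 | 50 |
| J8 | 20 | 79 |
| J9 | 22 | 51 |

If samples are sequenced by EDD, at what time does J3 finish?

EDD (increasing due date): J6 J3 J4 J7 J9 J1 J5 J2 J8.
J6: 0→27
J3: 27→43

43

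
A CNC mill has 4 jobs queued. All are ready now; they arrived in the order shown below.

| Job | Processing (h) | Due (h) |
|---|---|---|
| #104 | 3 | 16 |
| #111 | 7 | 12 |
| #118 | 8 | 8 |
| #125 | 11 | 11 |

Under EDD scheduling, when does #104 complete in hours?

29

EDD (increasing due date): #118 #125 #111 #104.
#118: 0→8
#125: 8→19
#111: 19→26
#104: 26→29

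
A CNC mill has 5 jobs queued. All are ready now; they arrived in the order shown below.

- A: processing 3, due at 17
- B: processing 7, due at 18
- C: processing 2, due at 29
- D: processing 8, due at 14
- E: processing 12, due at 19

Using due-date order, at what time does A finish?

EDD (increasing due date): D A B E C.
D: 0→8
A: 8→11

11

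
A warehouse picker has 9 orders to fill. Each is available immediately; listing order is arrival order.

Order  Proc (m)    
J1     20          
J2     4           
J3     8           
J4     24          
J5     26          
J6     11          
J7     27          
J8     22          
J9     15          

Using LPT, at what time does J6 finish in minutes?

145

LPT (decreasing processing time): J7 J5 J4 J8 J1 J9 J6 J3 J2.
J7: 0→27
J5: 27→53
J4: 53→77
J8: 77→99
J1: 99→119
J9: 119→134
J6: 134→145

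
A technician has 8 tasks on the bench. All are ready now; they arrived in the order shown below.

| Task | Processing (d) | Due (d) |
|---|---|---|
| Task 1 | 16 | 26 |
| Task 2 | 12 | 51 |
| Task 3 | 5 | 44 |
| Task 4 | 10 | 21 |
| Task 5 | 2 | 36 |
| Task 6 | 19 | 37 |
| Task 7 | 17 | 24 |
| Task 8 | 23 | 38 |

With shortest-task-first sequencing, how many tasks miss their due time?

4

SPT (increasing processing time): Task 5 Task 3 Task 4 Task 2 Task 1 Task 7 Task 6 Task 8.
Task 5: 0→2, due 36, tardiness 0
Task 3: 2→7, due 44, tardiness 0
Task 4: 7→17, due 21, tardiness 0
Task 2: 17→29, due 51, tardiness 0
Task 1: 29→45, due 26, tardiness 19
Task 7: 45→62, due 24, tardiness 38
Task 6: 62→81, due 37, tardiness 44
Task 8: 81→104, due 38, tardiness 66
Late tasks: 4.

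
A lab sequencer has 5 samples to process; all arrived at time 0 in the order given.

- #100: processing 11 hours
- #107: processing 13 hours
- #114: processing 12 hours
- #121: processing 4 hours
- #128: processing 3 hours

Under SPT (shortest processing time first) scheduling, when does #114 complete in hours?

SPT (increasing processing time): #128 #121 #100 #114 #107.
#128: 0→3
#121: 3→7
#100: 7→18
#114: 18→30

30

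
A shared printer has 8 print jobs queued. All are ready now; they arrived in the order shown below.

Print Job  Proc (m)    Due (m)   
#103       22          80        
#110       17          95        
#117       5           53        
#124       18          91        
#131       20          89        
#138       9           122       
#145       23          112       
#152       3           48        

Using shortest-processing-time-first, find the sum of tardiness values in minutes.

SPT (increasing processing time): #152 #117 #138 #110 #124 #131 #103 #145.
#152: 0→3, due 48, tardiness 0
#117: 3→8, due 53, tardiness 0
#138: 8→17, due 122, tardiness 0
#110: 17→34, due 95, tardiness 0
#124: 34→52, due 91, tardiness 0
#131: 52→72, due 89, tardiness 0
#103: 72→94, due 80, tardiness 14
#145: 94→117, due 112, tardiness 5
Sum = 0+0+0+0+0+0+14+5 = 19.

19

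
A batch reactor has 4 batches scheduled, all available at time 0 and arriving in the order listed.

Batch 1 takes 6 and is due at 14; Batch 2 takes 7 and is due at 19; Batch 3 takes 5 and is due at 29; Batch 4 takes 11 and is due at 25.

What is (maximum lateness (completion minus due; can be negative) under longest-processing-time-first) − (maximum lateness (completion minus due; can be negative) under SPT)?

LPT (decreasing processing time): Batch 4 Batch 2 Batch 1 Batch 3.
Batch 4: 0→11, due 25, lateness -14
Batch 2: 11→18, due 19, lateness -1
Batch 1: 18→24, due 14, lateness 10
Batch 3: 24→29, due 29, lateness 0
Maximum = 10.
SPT (increasing processing time): Batch 3 Batch 1 Batch 2 Batch 4.
Batch 3: 0→5, due 29, lateness -24
Batch 1: 5→11, due 14, lateness -3
Batch 2: 11→18, due 19, lateness -1
Batch 4: 18→29, due 25, lateness 4
Maximum = 4.
Difference = 10 − 4 = 6.

6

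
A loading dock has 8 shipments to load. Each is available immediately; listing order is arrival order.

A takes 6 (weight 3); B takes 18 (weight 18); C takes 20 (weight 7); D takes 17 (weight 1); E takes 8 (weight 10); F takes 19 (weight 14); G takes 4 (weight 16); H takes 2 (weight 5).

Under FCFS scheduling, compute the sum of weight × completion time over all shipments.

FIFO (arrival order): A B C D E F G H.
A: finishes 6, weight 3, w·C = 18
B: finishes 24, weight 18, w·C = 432
C: finishes 44, weight 7, w·C = 308
D: finishes 61, weight 1, w·C = 61
E: finishes 69, weight 10, w·C = 690
F: finishes 88, weight 14, w·C = 1232
G: finishes 92, weight 16, w·C = 1472
H: finishes 94, weight 5, w·C = 470
Sum = 18+432+308+61+690+1232+1472+470 = 4683.

4683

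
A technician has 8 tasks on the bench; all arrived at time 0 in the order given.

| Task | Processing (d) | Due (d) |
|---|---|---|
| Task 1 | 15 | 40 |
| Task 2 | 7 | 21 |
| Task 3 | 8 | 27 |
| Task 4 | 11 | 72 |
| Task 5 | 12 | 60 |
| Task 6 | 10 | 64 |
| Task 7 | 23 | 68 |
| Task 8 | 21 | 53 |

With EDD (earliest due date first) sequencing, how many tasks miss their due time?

4

EDD (increasing due date): Task 2 Task 3 Task 1 Task 8 Task 5 Task 6 Task 7 Task 4.
Task 2: 0→7, due 21, tardiness 0
Task 3: 7→15, due 27, tardiness 0
Task 1: 15→30, due 40, tardiness 0
Task 8: 30→51, due 53, tardiness 0
Task 5: 51→63, due 60, tardiness 3
Task 6: 63→73, due 64, tardiness 9
Task 7: 73→96, due 68, tardiness 28
Task 4: 96→107, due 72, tardiness 35
Late tasks: 4.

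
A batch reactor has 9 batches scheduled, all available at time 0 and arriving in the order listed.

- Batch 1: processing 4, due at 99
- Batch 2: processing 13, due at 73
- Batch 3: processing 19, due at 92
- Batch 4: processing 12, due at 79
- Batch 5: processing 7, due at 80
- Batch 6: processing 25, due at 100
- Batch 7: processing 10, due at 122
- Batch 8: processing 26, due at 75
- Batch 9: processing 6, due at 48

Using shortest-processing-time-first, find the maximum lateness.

47

SPT (increasing processing time): Batch 1 Batch 9 Batch 5 Batch 7 Batch 4 Batch 2 Batch 3 Batch 6 Batch 8.
Batch 1: 0→4, due 99, lateness -95
Batch 9: 4→10, due 48, lateness -38
Batch 5: 10→17, due 80, lateness -63
Batch 7: 17→27, due 122, lateness -95
Batch 4: 27→39, due 79, lateness -40
Batch 2: 39→52, due 73, lateness -21
Batch 3: 52→71, due 92, lateness -21
Batch 6: 71→96, due 100, lateness -4
Batch 8: 96→122, due 75, lateness 47
Maximum = 47.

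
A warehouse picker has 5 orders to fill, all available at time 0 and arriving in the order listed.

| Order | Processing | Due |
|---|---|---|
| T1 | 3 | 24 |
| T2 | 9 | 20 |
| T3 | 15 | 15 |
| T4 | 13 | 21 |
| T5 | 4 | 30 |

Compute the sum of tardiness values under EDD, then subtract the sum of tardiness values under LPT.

EDD (increasing due date): T3 T2 T4 T1 T5.
T3: 0→15, due 15, tardiness 0
T2: 15→24, due 20, tardiness 4
T4: 24→37, due 21, tardiness 16
T1: 37→40, due 24, tardiness 16
T5: 40→44, due 30, tardiness 14
Sum = 0+4+16+16+14 = 50.
LPT (decreasing processing time): T3 T4 T2 T5 T1.
T3: 0→15, due 15, tardiness 0
T4: 15→28, due 21, tardiness 7
T2: 28→37, due 20, tardiness 17
T5: 37→41, due 30, tardiness 11
T1: 41→44, due 24, tardiness 20
Sum = 0+7+17+11+20 = 55.
Difference = 50 − 55 = -5.

-5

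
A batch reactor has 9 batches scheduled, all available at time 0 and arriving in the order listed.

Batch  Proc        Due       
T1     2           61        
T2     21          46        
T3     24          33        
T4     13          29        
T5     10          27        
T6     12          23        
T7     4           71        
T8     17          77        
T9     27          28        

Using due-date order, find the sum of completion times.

690

EDD (increasing due date): T6 T5 T9 T4 T3 T2 T1 T7 T8.
T6: 0→12
T5: 12→22
T9: 22→49
T4: 49→62
T3: 62→86
T2: 86→107
T1: 107→109
T7: 109→113
T8: 113→130
Sum = 12+22+49+62+86+107+109+113+130 = 690.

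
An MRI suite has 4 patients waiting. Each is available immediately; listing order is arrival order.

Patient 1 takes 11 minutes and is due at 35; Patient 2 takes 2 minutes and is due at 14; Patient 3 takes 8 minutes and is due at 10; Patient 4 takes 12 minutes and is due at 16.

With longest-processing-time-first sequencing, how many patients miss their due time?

LPT (decreasing processing time): Patient 4 Patient 1 Patient 3 Patient 2.
Patient 4: 0→12, due 16, tardiness 0
Patient 1: 12→23, due 35, tardiness 0
Patient 3: 23→31, due 10, tardiness 21
Patient 2: 31→33, due 14, tardiness 19
Late patients: 2.

2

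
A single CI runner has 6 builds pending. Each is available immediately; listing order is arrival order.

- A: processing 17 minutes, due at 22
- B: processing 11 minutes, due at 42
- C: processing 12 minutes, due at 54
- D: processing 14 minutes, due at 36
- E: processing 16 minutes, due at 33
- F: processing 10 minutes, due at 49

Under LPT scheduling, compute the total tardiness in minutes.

75

LPT (decreasing processing time): A E D C B F.
A: 0→17, due 22, tardiness 0
E: 17→33, due 33, tardiness 0
D: 33→47, due 36, tardiness 11
C: 47→59, due 54, tardiness 5
B: 59→70, due 42, tardiness 28
F: 70→80, due 49, tardiness 31
Sum = 0+0+11+5+28+31 = 75.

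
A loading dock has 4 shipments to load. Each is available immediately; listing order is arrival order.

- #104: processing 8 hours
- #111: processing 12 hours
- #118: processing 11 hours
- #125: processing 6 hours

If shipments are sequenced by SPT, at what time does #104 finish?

14

SPT (increasing processing time): #125 #104 #118 #111.
#125: 0→6
#104: 6→14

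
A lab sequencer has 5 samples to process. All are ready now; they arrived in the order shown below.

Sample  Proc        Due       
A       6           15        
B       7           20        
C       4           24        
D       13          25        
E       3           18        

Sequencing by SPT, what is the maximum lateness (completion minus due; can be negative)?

SPT (increasing processing time): E C A B D.
E: 0→3, due 18, lateness -15
C: 3→7, due 24, lateness -17
A: 7→13, due 15, lateness -2
B: 13→20, due 20, lateness 0
D: 20→33, due 25, lateness 8
Maximum = 8.

8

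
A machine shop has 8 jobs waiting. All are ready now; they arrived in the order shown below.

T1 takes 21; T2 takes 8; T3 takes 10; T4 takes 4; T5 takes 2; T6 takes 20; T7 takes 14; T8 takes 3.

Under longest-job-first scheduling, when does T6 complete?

41

LPT (decreasing processing time): T1 T6 T7 T3 T2 T4 T8 T5.
T1: 0→21
T6: 21→41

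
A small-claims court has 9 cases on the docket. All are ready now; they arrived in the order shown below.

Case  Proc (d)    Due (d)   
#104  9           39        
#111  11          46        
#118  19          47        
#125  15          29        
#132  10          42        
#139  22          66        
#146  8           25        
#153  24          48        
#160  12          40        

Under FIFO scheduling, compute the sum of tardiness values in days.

FIFO (arrival order): #104 #111 #118 #125 #132 #139 #146 #153 #160.
#104: 0→9, due 39, tardiness 0
#111: 9→20, due 46, tardiness 0
#118: 20→39, due 47, tardiness 0
#125: 39→54, due 29, tardiness 25
#132: 54→64, due 42, tardiness 22
#139: 64→86, due 66, tardiness 20
#146: 86→94, due 25, tardiness 69
#153: 94→118, due 48, tardiness 70
#160: 118→130, due 40, tardiness 90
Sum = 0+0+0+25+22+20+69+70+90 = 296.

296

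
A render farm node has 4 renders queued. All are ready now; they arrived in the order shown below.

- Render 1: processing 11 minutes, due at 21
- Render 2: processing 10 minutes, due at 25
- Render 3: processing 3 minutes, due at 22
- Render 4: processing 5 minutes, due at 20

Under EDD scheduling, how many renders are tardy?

EDD (increasing due date): Render 4 Render 1 Render 3 Render 2.
Render 4: 0→5, due 20, tardiness 0
Render 1: 5→16, due 21, tardiness 0
Render 3: 16→19, due 22, tardiness 0
Render 2: 19→29, due 25, tardiness 4
Late renders: 1.

1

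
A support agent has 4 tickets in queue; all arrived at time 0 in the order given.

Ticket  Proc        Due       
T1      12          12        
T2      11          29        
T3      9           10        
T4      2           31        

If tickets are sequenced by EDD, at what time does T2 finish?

32

EDD (increasing due date): T3 T1 T2 T4.
T3: 0→9
T1: 9→21
T2: 21→32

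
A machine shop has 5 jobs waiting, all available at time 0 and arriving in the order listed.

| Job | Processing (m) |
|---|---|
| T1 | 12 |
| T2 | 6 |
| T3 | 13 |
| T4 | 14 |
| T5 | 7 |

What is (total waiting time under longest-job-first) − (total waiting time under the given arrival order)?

20

LPT (decreasing processing time): T4 T3 T1 T5 T2.
T4: waits 0, runs 0→14
T3: waits 14, runs 14→27
T1: waits 27, runs 27→39
T5: waits 39, runs 39→46
T2: waits 46, runs 46→52
Sum = 0+14+27+39+46 = 126.
FIFO (arrival order): T1 T2 T3 T4 T5.
T1: waits 0, runs 0→12
T2: waits 12, runs 12→18
T3: waits 18, runs 18→31
T4: waits 31, runs 31→45
T5: waits 45, runs 45→52
Sum = 0+12+18+31+45 = 106.
Difference = 126 − 106 = 20.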